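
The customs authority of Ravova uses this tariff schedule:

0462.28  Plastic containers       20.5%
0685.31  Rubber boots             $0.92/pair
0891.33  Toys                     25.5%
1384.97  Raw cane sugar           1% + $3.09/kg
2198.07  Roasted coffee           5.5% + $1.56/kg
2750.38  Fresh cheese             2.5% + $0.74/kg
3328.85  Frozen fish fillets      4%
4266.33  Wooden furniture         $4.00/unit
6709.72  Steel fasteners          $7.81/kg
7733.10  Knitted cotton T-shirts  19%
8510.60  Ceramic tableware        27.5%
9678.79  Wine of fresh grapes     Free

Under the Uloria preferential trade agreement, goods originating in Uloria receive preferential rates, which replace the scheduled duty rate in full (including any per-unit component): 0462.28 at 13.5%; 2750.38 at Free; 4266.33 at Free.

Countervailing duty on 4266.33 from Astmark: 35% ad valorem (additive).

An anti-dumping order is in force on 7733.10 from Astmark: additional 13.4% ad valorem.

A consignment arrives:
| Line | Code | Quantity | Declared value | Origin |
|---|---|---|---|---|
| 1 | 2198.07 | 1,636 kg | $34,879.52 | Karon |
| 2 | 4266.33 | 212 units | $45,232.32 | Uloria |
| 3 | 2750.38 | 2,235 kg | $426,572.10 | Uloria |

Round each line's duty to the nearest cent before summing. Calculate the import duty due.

Line 1 (2198.07, Karon, 1,636 kg, $34,879.52):
Base rate for 2198.07 is 5.5% + $1.56/kg.
Duty = $34,879.52 × 5.5% + 1,636 × $1.56 = $4,470.53.
Line 2 (4266.33, Uloria, 212 units, $45,232.32):
Base rate for 4266.33 is $4.00/unit.
Origin Uloria qualifies under the Ravova–Uloria agreement and 4266.33 is covered: preferential rate Free applies instead.
The additional-duty order on 4266.33 targets Astmark, not Uloria; it does not apply.
Duty = $45,232.32 × 0% = $0.00.
Line 3 (2750.38, Uloria, 2,235 kg, $426,572.10):
Base rate for 2750.38 is 2.5% + $0.74/kg.
Origin Uloria qualifies under the Ravova–Uloria agreement and 2750.38 is covered: preferential rate Free applies instead.
Duty = $426,572.10 × 0% = $0.00.
Total = $4,470.53 + $0.00 + $0.00 = $4,470.53.

$4,470.53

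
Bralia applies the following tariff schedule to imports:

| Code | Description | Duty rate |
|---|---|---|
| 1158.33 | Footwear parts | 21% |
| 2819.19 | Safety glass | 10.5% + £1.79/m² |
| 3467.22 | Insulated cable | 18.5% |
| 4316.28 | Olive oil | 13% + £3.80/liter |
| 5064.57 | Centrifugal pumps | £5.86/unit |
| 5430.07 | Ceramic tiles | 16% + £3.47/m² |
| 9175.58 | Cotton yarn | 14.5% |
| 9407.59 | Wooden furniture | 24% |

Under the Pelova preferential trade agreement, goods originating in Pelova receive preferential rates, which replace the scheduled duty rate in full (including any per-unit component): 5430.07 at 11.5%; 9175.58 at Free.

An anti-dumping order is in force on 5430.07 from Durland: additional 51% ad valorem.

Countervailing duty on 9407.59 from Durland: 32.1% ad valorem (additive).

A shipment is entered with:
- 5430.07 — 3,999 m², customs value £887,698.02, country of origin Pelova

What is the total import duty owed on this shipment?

£102,085.27

Line 1 (5430.07, Pelova, 3,999 m², £887,698.02):
Base rate for 5430.07 is 16% + £3.47/m².
Origin Pelova qualifies under the Bralia–Pelova agreement and 5430.07 is covered: preferential rate 11.5% applies instead.
The additional-duty order on 5430.07 targets Durland, not Pelova; it does not apply.
Duty = £887,698.02 × 11.5% = £102,085.27.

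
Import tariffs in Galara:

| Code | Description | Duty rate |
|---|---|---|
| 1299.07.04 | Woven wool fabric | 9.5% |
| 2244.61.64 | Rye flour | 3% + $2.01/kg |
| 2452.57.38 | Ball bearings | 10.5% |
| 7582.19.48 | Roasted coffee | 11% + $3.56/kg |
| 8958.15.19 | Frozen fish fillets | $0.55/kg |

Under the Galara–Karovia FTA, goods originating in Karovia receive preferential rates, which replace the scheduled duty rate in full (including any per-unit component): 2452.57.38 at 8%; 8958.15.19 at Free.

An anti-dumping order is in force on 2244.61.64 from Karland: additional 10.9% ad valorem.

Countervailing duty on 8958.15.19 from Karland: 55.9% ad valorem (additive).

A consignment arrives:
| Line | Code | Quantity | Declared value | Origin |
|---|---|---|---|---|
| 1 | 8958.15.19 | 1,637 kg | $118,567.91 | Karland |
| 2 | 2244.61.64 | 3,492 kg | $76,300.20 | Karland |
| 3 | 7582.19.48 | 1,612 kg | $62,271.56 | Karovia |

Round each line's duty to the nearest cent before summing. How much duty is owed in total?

$97,393.05

Line 1 (8958.15.19, Karland, 1,637 kg, $118,567.91):
Base rate for 8958.15.19 is $0.55/kg.
8958.15.19 has an FTA preferential rate, but origin Karland is not Karovia; base rate stands.
Additional duty on 8958.15.19 from Karland: +55.9% ad valorem. Applied ad valorem rate = 55.9%.
Duty = $118,567.91 × 55.9% + 1,637 × $0.55 = $67,179.81.
Line 2 (2244.61.64, Karland, 3,492 kg, $76,300.20):
Base rate for 2244.61.64 is 3% + $2.01/kg.
Additional duty on 2244.61.64 from Karland: +10.9%. Applied ad valorem rate: 3% + 10.9% = 13.9%.
Duty = $76,300.20 × 13.9% + 3,492 × $2.01 = $17,624.65.
Line 3 (7582.19.48, Karovia, 1,612 kg, $62,271.56):
Base rate for 7582.19.48 is 11% + $3.56/kg.
Origin Karovia is the FTA partner but 7582.19.48 is not on the preference list; base rate stands.
Duty = $62,271.56 × 11% + 1,612 × $3.56 = $12,588.59.
Total = $67,179.81 + $17,624.65 + $12,588.59 = $97,393.05.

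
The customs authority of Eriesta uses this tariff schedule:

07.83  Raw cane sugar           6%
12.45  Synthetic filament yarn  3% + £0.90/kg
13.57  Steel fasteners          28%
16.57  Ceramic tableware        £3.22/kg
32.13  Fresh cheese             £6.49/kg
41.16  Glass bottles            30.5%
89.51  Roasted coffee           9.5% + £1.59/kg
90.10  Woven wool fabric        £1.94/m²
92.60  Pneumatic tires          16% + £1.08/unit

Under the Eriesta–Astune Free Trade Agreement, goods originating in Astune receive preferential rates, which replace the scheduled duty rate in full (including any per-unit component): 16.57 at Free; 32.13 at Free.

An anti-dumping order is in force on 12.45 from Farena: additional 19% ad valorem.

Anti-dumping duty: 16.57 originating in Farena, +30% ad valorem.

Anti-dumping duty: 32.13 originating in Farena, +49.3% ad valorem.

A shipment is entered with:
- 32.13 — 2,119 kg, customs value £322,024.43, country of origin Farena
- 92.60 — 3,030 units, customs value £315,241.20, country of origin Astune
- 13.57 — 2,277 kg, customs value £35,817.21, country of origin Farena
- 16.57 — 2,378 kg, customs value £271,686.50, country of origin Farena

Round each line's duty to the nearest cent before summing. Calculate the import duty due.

Line 1 (32.13, Farena, 2,119 kg, £322,024.43):
Base rate for 32.13 is £6.49/kg.
32.13 has an FTA preferential rate, but origin Farena is not Astune; base rate stands.
Additional duty on 32.13 from Farena: +49.3% ad valorem. Applied ad valorem rate = 49.3%.
Duty = £322,024.43 × 49.3% + 2,119 × £6.49 = £172,510.35.
Line 2 (92.60, Astune, 3,030 units, £315,241.20):
Base rate for 92.60 is 16% + £1.08/unit.
Origin Astune is the FTA partner but 92.60 is not on the preference list; base rate stands.
Duty = £315,241.20 × 16% + 3,030 × £1.08 = £53,710.99.
Line 3 (13.57, Farena, 2,277 kg, £35,817.21):
Base rate for 13.57 is 28%.
Duty = £35,817.21 × 28% = £10,028.82.
Line 4 (16.57, Farena, 2,378 kg, £271,686.50):
Base rate for 16.57 is £3.22/kg.
16.57 has an FTA preferential rate, but origin Farena is not Astune; base rate stands.
Additional duty on 16.57 from Farena: +30% ad valorem. Applied ad valorem rate = 30%.
Duty = £271,686.50 × 30% + 2,378 × £3.22 = £89,163.11.
Total = £172,510.35 + £53,710.99 + £10,028.82 + £89,163.11 = £325,413.27.

£325,413.27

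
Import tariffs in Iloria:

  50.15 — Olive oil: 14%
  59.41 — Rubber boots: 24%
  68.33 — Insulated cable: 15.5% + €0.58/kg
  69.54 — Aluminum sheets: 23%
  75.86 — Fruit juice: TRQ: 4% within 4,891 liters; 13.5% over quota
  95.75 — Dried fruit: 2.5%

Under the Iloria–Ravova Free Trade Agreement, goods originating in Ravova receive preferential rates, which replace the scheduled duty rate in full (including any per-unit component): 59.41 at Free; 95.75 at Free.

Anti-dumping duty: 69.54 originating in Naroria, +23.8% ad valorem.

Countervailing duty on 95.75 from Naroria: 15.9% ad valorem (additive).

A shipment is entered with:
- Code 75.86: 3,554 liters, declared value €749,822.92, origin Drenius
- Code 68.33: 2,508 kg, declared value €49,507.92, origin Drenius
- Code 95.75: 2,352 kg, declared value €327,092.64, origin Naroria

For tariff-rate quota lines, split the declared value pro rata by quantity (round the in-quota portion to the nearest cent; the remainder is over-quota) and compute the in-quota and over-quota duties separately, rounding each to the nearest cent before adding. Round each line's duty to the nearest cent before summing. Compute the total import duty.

Line 1 (75.86, Drenius, 3,554 liters, €749,822.92):
Code 75.86 is under a tariff-rate quota (threshold 4,891 liters). Quantity 3,554 liters is within the quota, so the in-quota rate 4% applies to the full value.
Duty = €749,822.92 × 4% = €29,992.92.
Line 2 (68.33, Drenius, 2,508 kg, €49,507.92):
Base rate for 68.33 is 15.5% + €0.58/kg.
Duty = €49,507.92 × 15.5% + 2,508 × €0.58 = €9,128.37.
Line 3 (95.75, Naroria, 2,352 kg, €327,092.64):
Base rate for 95.75 is 2.5%.
95.75 has an FTA preferential rate, but origin Naroria is not Ravova; base rate stands.
Additional duty on 95.75 from Naroria: +15.9%. Applied ad valorem rate: 2.5% + 15.9% = 18.4%.
Duty = €327,092.64 × 18.4% = €60,185.05.
Total = €29,992.92 + €9,128.37 + €60,185.05 = €99,306.34.

€99,306.34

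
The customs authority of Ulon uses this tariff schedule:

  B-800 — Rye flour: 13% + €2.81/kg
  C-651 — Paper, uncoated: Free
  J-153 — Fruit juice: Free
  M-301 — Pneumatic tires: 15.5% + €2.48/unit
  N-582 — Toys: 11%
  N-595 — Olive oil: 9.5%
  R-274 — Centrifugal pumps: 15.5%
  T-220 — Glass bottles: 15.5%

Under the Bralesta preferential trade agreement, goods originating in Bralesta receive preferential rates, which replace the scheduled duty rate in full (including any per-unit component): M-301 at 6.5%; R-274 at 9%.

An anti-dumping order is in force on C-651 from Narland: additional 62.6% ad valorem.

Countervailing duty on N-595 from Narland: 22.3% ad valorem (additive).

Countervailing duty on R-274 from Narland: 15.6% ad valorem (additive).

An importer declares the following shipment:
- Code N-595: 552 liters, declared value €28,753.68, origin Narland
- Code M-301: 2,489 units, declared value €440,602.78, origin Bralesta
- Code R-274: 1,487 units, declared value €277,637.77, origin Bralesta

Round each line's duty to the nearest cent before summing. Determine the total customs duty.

€62,770.25

Line 1 (N-595, Narland, 552 liters, €28,753.68):
Base rate for N-595 is 9.5%.
Additional duty on N-595 from Narland: +22.3%. Applied ad valorem rate: 9.5% + 22.3% = 31.8%.
Duty = €28,753.68 × 31.8% = €9,143.67.
Line 2 (M-301, Bralesta, 2,489 units, €440,602.78):
Base rate for M-301 is 15.5% + €2.48/unit.
Origin Bralesta qualifies under the Ulon–Bralesta agreement and M-301 is covered: preferential rate 6.5% applies instead.
Duty = €440,602.78 × 6.5% = €28,639.18.
Line 3 (R-274, Bralesta, 1,487 units, €277,637.77):
Base rate for R-274 is 15.5%.
Origin Bralesta qualifies under the Ulon–Bralesta agreement and R-274 is covered: preferential rate 9% applies instead.
The additional-duty order on R-274 targets Narland, not Bralesta; it does not apply.
Duty = €277,637.77 × 9% = €24,987.40.
Total = €9,143.67 + €28,639.18 + €24,987.40 = €62,770.25.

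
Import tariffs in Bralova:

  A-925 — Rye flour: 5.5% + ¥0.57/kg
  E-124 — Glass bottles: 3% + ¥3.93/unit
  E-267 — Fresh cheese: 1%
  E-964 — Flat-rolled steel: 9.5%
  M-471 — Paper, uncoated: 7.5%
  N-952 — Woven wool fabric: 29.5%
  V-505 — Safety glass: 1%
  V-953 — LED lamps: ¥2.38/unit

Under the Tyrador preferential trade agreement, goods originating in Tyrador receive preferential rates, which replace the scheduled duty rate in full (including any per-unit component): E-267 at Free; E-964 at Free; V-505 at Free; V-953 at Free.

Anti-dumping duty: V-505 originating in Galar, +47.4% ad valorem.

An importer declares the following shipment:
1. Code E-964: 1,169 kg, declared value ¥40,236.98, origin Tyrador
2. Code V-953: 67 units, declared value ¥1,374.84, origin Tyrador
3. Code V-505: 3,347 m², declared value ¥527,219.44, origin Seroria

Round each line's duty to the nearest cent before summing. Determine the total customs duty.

¥5,272.19

Line 1 (E-964, Tyrador, 1,169 kg, ¥40,236.98):
Base rate for E-964 is 9.5%.
Origin Tyrador qualifies under the Bralova–Tyrador agreement and E-964 is covered: preferential rate Free applies instead.
Duty = ¥40,236.98 × 0% = ¥0.00.
Line 2 (V-953, Tyrador, 67 units, ¥1,374.84):
Base rate for V-953 is ¥2.38/unit.
Origin Tyrador qualifies under the Bralova–Tyrador agreement and V-953 is covered: preferential rate Free applies instead.
Duty = ¥1,374.84 × 0% = ¥0.00.
Line 3 (V-505, Seroria, 3,347 m², ¥527,219.44):
Base rate for V-505 is 1%.
V-505 has an FTA preferential rate, but origin Seroria is not Tyrador; base rate stands.
The additional-duty order on V-505 targets Galar, not Seroria; it does not apply.
Duty = ¥527,219.44 × 1% = ¥5,272.19.
Total = ¥0.00 + ¥0.00 + ¥5,272.19 = ¥5,272.19.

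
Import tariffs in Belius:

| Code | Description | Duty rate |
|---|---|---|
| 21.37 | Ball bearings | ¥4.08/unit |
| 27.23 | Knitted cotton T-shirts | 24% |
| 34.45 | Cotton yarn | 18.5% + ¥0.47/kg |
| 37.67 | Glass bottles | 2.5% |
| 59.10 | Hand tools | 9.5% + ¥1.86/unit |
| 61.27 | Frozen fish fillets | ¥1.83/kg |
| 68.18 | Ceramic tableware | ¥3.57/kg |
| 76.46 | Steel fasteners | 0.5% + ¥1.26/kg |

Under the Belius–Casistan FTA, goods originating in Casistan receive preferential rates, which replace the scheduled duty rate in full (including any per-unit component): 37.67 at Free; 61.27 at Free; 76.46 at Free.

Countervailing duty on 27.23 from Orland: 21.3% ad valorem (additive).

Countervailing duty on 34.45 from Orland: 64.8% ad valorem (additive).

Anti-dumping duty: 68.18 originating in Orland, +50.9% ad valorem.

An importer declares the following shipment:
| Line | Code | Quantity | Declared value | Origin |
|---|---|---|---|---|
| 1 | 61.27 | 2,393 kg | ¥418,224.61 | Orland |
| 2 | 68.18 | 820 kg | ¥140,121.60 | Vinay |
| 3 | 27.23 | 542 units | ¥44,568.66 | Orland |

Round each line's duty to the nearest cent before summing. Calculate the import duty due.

¥27,496.19

Line 1 (61.27, Orland, 2,393 kg, ¥418,224.61):
Base rate for 61.27 is ¥1.83/kg.
61.27 has an FTA preferential rate, but origin Orland is not Casistan; base rate stands.
Duty = 2,393 × ¥1.83 = ¥4,379.19.
Line 2 (68.18, Vinay, 820 kg, ¥140,121.60):
Base rate for 68.18 is ¥3.57/kg.
The additional-duty order on 68.18 targets Orland, not Vinay; it does not apply.
Duty = 820 × ¥3.57 = ¥2,927.40.
Line 3 (27.23, Orland, 542 units, ¥44,568.66):
Base rate for 27.23 is 24%.
Additional duty on 27.23 from Orland: +21.3%. Applied ad valorem rate: 24% + 21.3% = 45.3%.
Duty = ¥44,568.66 × 45.3% = ¥20,189.60.
Total = ¥4,379.19 + ¥2,927.40 + ¥20,189.60 = ¥27,496.19.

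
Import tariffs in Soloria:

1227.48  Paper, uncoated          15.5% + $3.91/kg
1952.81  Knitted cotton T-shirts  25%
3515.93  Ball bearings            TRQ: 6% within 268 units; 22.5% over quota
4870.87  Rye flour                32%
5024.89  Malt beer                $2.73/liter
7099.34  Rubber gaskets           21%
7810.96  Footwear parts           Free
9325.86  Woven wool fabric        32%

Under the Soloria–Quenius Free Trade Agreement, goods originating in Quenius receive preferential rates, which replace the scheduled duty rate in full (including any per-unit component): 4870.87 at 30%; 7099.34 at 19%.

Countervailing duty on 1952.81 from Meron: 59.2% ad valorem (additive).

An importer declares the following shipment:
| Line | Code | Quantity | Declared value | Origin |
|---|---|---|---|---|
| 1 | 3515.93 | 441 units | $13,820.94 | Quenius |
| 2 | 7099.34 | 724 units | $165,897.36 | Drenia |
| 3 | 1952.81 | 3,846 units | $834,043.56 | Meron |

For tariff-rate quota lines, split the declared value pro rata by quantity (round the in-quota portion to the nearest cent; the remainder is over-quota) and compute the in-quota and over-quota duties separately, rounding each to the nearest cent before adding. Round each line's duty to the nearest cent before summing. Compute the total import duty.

Line 1 (3515.93, Quenius, 441 units, $13,820.94):
Code 3515.93 is under a tariff-rate quota (threshold 268 units). In-quota: 268 units at 6%; over-quota: 173 units at 22.5%.
Pro-rata value split: in-quota = $13,820.94 × 268/441 = $8,399.12; over-quota = $13,820.94 − $8,399.12 = $5,421.82.
In-quota duty = $8,399.12 × 6% = $503.95. Over-quota duty = $5,421.82 × 22.5% = $1,219.91.
Line duty = $503.95 + $1,219.91 = $1,723.86.
Line 2 (7099.34, Drenia, 724 units, $165,897.36):
Base rate for 7099.34 is 21%.
7099.34 has an FTA preferential rate, but origin Drenia is not Quenius; base rate stands.
Duty = $165,897.36 × 21% = $34,838.45.
Line 3 (1952.81, Meron, 3,846 units, $834,043.56):
Base rate for 1952.81 is 25%.
Additional duty on 1952.81 from Meron: +59.2%. Applied ad valorem rate: 25% + 59.2% = 84.2%.
Duty = $834,043.56 × 84.2% = $702,264.68.
Total = $1,723.86 + $34,838.45 + $702,264.68 = $738,826.99.

$738,826.99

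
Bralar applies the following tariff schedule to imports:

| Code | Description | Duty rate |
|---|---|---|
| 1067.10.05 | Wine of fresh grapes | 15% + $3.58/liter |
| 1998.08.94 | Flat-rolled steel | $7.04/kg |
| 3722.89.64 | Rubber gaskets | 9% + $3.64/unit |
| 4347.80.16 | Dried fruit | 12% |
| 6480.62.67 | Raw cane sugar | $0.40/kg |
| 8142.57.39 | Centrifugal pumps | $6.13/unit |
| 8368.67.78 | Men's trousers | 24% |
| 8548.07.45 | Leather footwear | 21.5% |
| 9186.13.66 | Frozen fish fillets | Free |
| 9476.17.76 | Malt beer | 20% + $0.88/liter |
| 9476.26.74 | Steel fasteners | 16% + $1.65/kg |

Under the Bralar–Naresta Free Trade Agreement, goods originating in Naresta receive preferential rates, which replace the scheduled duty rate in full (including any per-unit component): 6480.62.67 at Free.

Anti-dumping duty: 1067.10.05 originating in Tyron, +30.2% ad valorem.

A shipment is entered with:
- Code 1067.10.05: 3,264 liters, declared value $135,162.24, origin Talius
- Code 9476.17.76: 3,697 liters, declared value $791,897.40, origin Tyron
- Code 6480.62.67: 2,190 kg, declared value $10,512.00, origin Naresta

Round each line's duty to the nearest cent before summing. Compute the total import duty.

Line 1 (1067.10.05, Talius, 3,264 liters, $135,162.24):
Base rate for 1067.10.05 is 15% + $3.58/liter.
The additional-duty order on 1067.10.05 targets Tyron, not Talius; it does not apply.
Duty = $135,162.24 × 15% + 3,264 × $3.58 = $31,959.46.
Line 2 (9476.17.76, Tyron, 3,697 liters, $791,897.40):
Base rate for 9476.17.76 is 20% + $0.88/liter.
Duty = $791,897.40 × 20% + 3,697 × $0.88 = $161,632.84.
Line 3 (6480.62.67, Naresta, 2,190 kg, $10,512.00):
Base rate for 6480.62.67 is $0.40/kg.
Origin Naresta qualifies under the Bralar–Naresta agreement and 6480.62.67 is covered: preferential rate Free applies instead.
Duty = $10,512.00 × 0% = $0.00.
Total = $31,959.46 + $161,632.84 + $0.00 = $193,592.30.

$193,592.30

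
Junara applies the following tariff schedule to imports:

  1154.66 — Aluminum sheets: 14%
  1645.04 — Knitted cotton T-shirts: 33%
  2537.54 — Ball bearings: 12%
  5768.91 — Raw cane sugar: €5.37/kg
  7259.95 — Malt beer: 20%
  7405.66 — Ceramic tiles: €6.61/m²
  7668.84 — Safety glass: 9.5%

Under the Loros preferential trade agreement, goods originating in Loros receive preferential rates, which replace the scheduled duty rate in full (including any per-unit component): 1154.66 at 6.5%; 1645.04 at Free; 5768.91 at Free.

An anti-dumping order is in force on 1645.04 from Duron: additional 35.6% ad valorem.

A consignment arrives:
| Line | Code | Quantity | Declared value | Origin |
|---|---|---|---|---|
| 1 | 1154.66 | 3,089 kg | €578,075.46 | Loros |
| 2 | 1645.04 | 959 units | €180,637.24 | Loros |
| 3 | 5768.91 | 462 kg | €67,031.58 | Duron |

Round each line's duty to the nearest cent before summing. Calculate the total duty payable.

€40,055.84

Line 1 (1154.66, Loros, 3,089 kg, €578,075.46):
Base rate for 1154.66 is 14%.
Origin Loros qualifies under the Junara–Loros agreement and 1154.66 is covered: preferential rate 6.5% applies instead.
Duty = €578,075.46 × 6.5% = €37,574.90.
Line 2 (1645.04, Loros, 959 units, €180,637.24):
Base rate for 1645.04 is 33%.
Origin Loros qualifies under the Junara–Loros agreement and 1645.04 is covered: preferential rate Free applies instead.
The additional-duty order on 1645.04 targets Duron, not Loros; it does not apply.
Duty = €180,637.24 × 0% = €0.00.
Line 3 (5768.91, Duron, 462 kg, €67,031.58):
Base rate for 5768.91 is €5.37/kg.
5768.91 has an FTA preferential rate, but origin Duron is not Loros; base rate stands.
Duty = 462 × €5.37 = €2,480.94.
Total = €37,574.90 + €0.00 + €2,480.94 = €40,055.84.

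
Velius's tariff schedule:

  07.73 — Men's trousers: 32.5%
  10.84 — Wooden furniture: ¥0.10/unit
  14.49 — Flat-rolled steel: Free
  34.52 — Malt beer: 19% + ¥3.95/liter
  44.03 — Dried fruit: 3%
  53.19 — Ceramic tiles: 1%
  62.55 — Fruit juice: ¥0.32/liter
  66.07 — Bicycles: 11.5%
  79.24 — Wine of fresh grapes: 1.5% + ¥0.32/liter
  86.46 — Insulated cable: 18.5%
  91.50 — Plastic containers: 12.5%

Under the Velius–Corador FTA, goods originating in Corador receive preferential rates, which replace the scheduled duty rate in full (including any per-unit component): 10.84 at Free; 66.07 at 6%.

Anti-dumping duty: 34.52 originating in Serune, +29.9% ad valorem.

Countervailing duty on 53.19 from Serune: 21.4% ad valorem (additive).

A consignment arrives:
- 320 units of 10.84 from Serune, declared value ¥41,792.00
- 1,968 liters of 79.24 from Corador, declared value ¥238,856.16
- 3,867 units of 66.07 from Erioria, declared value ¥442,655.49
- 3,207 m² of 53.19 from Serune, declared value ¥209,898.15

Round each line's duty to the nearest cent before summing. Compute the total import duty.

Line 1 (10.84, Serune, 320 units, ¥41,792.00):
Base rate for 10.84 is ¥0.10/unit.
10.84 has an FTA preferential rate, but origin Serune is not Corador; base rate stands.
Duty = 320 × ¥0.10 = ¥32.00.
Line 2 (79.24, Corador, 1,968 liters, ¥238,856.16):
Base rate for 79.24 is 1.5% + ¥0.32/liter.
Origin Corador is the FTA partner but 79.24 is not on the preference list; base rate stands.
Duty = ¥238,856.16 × 1.5% + 1,968 × ¥0.32 = ¥4,212.60.
Line 3 (66.07, Erioria, 3,867 units, ¥442,655.49):
Base rate for 66.07 is 11.5%.
66.07 has an FTA preferential rate, but origin Erioria is not Corador; base rate stands.
Duty = ¥442,655.49 × 11.5% = ¥50,905.38.
Line 4 (53.19, Serune, 3,207 m², ¥209,898.15):
Base rate for 53.19 is 1%.
Additional duty on 53.19 from Serune: +21.4%. Applied ad valorem rate: 1% + 21.4% = 22.4%.
Duty = ¥209,898.15 × 22.4% = ¥47,017.19.
Total = ¥32.00 + ¥4,212.60 + ¥50,905.38 + ¥47,017.19 = ¥102,167.17.

¥102,167.17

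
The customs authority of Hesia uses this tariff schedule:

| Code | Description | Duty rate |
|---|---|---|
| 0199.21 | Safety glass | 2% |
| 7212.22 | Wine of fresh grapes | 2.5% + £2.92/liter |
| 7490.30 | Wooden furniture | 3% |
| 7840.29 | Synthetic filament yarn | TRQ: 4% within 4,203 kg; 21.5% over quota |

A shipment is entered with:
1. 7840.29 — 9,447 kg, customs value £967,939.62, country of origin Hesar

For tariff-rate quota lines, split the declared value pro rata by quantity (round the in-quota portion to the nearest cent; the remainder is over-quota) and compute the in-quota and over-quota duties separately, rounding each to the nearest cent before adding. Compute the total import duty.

£132,745.13

Line 1 (7840.29, Hesar, 9,447 kg, £967,939.62):
Code 7840.29 is under a tariff-rate quota (threshold 4,203 kg). In-quota: 4,203 kg at 4%; over-quota: 5,244 kg at 21.5%.
Pro-rata value split: in-quota = £967,939.62 × 4,203/9,447 = £430,639.38; over-quota = £967,939.62 − £430,639.38 = £537,300.24.
In-quota duty = £430,639.38 × 4% = £17,225.58. Over-quota duty = £537,300.24 × 21.5% = £115,519.55.
Line duty = £17,225.58 + £115,519.55 = £132,745.13.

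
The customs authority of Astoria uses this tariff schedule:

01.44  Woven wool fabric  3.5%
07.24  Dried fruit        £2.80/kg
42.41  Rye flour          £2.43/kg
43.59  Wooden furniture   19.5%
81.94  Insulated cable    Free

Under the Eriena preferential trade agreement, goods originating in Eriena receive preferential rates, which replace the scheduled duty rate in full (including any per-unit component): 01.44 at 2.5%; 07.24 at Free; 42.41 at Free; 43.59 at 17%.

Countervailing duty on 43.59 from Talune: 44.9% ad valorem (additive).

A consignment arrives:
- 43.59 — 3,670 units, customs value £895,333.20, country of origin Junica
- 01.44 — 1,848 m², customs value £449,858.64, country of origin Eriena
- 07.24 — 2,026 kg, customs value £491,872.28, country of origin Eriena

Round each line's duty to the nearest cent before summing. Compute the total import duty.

Line 1 (43.59, Junica, 3,670 units, £895,333.20):
Base rate for 43.59 is 19.5%.
43.59 has an FTA preferential rate, but origin Junica is not Eriena; base rate stands.
The additional-duty order on 43.59 targets Talune, not Junica; it does not apply.
Duty = £895,333.20 × 19.5% = £174,589.97.
Line 2 (01.44, Eriena, 1,848 m², £449,858.64):
Base rate for 01.44 is 3.5%.
Origin Eriena qualifies under the Astoria–Eriena agreement and 01.44 is covered: preferential rate 2.5% applies instead.
Duty = £449,858.64 × 2.5% = £11,246.47.
Line 3 (07.24, Eriena, 2,026 kg, £491,872.28):
Base rate for 07.24 is £2.80/kg.
Origin Eriena qualifies under the Astoria–Eriena agreement and 07.24 is covered: preferential rate Free applies instead.
Duty = £491,872.28 × 0% = £0.00.
Total = £174,589.97 + £11,246.47 + £0.00 = £185,836.44.

£185,836.44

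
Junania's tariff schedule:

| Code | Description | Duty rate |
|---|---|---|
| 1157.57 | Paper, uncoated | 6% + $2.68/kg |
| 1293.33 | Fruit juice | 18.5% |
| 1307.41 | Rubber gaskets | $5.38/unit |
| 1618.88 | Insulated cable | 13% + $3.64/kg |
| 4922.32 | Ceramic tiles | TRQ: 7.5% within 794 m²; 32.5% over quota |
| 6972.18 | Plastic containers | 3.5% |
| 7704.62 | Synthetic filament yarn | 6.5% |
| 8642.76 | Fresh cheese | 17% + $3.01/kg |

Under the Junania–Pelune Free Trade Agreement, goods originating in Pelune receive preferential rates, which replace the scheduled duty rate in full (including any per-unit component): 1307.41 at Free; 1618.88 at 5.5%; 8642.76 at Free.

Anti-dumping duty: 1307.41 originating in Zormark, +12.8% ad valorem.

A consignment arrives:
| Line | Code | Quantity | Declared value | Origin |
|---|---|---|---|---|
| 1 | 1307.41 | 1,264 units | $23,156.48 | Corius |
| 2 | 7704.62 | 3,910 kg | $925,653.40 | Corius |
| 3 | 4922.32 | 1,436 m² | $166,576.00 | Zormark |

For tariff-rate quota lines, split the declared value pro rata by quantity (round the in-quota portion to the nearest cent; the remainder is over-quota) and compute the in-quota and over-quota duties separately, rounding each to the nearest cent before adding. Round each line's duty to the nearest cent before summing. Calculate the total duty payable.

$98,078.99

Line 1 (1307.41, Corius, 1,264 units, $23,156.48):
Base rate for 1307.41 is $5.38/unit.
1307.41 has an FTA preferential rate, but origin Corius is not Pelune; base rate stands.
The additional-duty order on 1307.41 targets Zormark, not Corius; it does not apply.
Duty = 1,264 × $5.38 = $6,800.32.
Line 2 (7704.62, Corius, 3,910 kg, $925,653.40):
Base rate for 7704.62 is 6.5%.
Duty = $925,653.40 × 6.5% = $60,167.47.
Line 3 (4922.32, Zormark, 1,436 m², $166,576.00):
Code 4922.32 is under a tariff-rate quota (threshold 794 m²). In-quota: 794 m² at 7.5%; over-quota: 642 m² at 32.5%.
Pro-rata value split: in-quota = $166,576.00 × 794/1,436 = $92,104.00; over-quota = $166,576.00 − $92,104.00 = $74,472.00.
In-quota duty = $92,104.00 × 7.5% = $6,907.80. Over-quota duty = $74,472.00 × 32.5% = $24,203.40.
Line duty = $6,907.80 + $24,203.40 = $31,111.20.
Total = $6,800.32 + $60,167.47 + $31,111.20 = $98,078.99.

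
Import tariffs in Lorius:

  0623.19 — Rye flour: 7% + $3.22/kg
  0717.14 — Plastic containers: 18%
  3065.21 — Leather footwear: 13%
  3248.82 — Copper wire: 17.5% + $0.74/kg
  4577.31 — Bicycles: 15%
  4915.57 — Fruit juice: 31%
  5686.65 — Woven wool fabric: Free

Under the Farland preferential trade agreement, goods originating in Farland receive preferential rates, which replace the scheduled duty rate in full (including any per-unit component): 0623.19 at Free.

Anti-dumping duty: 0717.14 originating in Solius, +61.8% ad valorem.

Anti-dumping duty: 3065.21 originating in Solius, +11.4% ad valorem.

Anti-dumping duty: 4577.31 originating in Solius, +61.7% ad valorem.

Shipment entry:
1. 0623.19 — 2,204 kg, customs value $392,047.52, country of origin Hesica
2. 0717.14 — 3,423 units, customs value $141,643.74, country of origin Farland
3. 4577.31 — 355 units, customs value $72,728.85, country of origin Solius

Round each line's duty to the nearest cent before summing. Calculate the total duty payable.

$115,819.11

Line 1 (0623.19, Hesica, 2,204 kg, $392,047.52):
Base rate for 0623.19 is 7% + $3.22/kg.
0623.19 has an FTA preferential rate, but origin Hesica is not Farland; base rate stands.
Duty = $392,047.52 × 7% + 2,204 × $3.22 = $34,540.21.
Line 2 (0717.14, Farland, 3,423 units, $141,643.74):
Base rate for 0717.14 is 18%.
Origin Farland is the FTA partner but 0717.14 is not on the preference list; base rate stands.
The additional-duty order on 0717.14 targets Solius, not Farland; it does not apply.
Duty = $141,643.74 × 18% = $25,495.87.
Line 3 (4577.31, Solius, 355 units, $72,728.85):
Base rate for 4577.31 is 15%.
Additional duty on 4577.31 from Solius: +61.7%. Applied ad valorem rate: 15% + 61.7% = 76.7%.
Duty = $72,728.85 × 76.7% = $55,783.03.
Total = $34,540.21 + $25,495.87 + $55,783.03 = $115,819.11.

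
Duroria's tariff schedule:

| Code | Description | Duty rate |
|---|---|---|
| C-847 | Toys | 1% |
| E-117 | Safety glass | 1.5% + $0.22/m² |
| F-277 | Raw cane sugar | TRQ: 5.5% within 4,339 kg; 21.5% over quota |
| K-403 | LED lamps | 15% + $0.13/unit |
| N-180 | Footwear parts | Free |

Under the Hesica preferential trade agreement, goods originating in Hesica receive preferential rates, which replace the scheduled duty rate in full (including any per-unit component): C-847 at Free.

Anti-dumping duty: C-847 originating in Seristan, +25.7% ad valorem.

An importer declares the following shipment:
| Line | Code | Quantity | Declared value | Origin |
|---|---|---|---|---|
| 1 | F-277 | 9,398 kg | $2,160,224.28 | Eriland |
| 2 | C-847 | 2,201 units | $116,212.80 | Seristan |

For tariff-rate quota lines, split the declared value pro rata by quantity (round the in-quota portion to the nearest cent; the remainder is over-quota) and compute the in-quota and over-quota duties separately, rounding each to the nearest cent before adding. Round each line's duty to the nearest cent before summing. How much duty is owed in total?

$335,899.03

Line 1 (F-277, Eriland, 9,398 kg, $2,160,224.28):
Code F-277 is under a tariff-rate quota (threshold 4,339 kg). In-quota: 4,339 kg at 5.5%; over-quota: 5,059 kg at 21.5%.
Pro-rata value split: in-quota = $2,160,224.28 × 4,339/9,398 = $997,362.54; over-quota = $2,160,224.28 − $997,362.54 = $1,162,861.74.
In-quota duty = $997,362.54 × 5.5% = $54,854.94. Over-quota duty = $1,162,861.74 × 21.5% = $250,015.27.
Line duty = $54,854.94 + $250,015.27 = $304,870.21.
Line 2 (C-847, Seristan, 2,201 units, $116,212.80):
Base rate for C-847 is 1%.
C-847 has an FTA preferential rate, but origin Seristan is not Hesica; base rate stands.
Additional duty on C-847 from Seristan: +25.7%. Applied ad valorem rate: 1% + 25.7% = 26.7%.
Duty = $116,212.80 × 26.7% = $31,028.82.
Total = $304,870.21 + $31,028.82 = $335,899.03.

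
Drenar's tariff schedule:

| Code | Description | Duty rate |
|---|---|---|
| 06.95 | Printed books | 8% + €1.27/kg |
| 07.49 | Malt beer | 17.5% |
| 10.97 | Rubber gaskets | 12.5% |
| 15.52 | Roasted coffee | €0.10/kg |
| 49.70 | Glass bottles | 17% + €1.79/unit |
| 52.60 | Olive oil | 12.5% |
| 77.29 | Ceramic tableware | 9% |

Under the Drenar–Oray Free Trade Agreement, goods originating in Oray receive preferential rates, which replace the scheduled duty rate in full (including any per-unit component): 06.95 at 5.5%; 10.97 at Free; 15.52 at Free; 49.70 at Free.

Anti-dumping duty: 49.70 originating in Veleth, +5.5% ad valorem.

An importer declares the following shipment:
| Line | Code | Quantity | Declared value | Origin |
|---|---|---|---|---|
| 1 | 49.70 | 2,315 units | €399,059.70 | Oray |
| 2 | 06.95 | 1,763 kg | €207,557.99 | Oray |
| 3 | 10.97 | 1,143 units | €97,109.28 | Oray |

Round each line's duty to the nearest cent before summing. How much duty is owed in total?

Line 1 (49.70, Oray, 2,315 units, €399,059.70):
Base rate for 49.70 is 17% + €1.79/unit.
Origin Oray qualifies under the Drenar–Oray agreement and 49.70 is covered: preferential rate Free applies instead.
The additional-duty order on 49.70 targets Veleth, not Oray; it does not apply.
Duty = €399,059.70 × 0% = €0.00.
Line 2 (06.95, Oray, 1,763 kg, €207,557.99):
Base rate for 06.95 is 8% + €1.27/kg.
Origin Oray qualifies under the Drenar–Oray agreement and 06.95 is covered: preferential rate 5.5% applies instead.
Duty = €207,557.99 × 5.5% = €11,415.69.
Line 3 (10.97, Oray, 1,143 units, €97,109.28):
Base rate for 10.97 is 12.5%.
Origin Oray qualifies under the Drenar–Oray agreement and 10.97 is covered: preferential rate Free applies instead.
Duty = €97,109.28 × 0% = €0.00.
Total = €0.00 + €11,415.69 + €0.00 = €11,415.69.

€11,415.69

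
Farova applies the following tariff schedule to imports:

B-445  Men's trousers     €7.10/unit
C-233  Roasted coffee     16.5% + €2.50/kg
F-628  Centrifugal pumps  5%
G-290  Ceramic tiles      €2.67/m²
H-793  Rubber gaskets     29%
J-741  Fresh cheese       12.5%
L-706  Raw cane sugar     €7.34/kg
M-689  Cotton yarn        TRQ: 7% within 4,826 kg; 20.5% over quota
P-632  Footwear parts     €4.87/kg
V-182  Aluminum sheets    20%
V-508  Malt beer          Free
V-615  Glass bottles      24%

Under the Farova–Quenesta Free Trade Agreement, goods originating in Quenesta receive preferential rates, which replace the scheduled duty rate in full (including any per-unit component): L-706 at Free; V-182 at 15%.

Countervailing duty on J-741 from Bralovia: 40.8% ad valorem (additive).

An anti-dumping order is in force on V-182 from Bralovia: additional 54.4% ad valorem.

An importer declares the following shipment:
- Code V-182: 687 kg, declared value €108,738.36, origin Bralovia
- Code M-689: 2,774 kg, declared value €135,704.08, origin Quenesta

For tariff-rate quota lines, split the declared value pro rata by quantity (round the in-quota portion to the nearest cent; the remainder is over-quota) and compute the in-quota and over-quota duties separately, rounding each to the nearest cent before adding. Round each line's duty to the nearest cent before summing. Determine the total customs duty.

€90,400.63

Line 1 (V-182, Bralovia, 687 kg, €108,738.36):
Base rate for V-182 is 20%.
V-182 has an FTA preferential rate, but origin Bralovia is not Quenesta; base rate stands.
Additional duty on V-182 from Bralovia: +54.4%. Applied ad valorem rate: 20% + 54.4% = 74.4%.
Duty = €108,738.36 × 74.4% = €80,901.34.
Line 2 (M-689, Quenesta, 2,774 kg, €135,704.08):
Code M-689 is under a tariff-rate quota (threshold 4,826 kg). Quantity 2,774 kg is within the quota, so the in-quota rate 7% applies to the full value.
Duty = €135,704.08 × 7% = €9,499.29.
Total = €80,901.34 + €9,499.29 = €90,400.63.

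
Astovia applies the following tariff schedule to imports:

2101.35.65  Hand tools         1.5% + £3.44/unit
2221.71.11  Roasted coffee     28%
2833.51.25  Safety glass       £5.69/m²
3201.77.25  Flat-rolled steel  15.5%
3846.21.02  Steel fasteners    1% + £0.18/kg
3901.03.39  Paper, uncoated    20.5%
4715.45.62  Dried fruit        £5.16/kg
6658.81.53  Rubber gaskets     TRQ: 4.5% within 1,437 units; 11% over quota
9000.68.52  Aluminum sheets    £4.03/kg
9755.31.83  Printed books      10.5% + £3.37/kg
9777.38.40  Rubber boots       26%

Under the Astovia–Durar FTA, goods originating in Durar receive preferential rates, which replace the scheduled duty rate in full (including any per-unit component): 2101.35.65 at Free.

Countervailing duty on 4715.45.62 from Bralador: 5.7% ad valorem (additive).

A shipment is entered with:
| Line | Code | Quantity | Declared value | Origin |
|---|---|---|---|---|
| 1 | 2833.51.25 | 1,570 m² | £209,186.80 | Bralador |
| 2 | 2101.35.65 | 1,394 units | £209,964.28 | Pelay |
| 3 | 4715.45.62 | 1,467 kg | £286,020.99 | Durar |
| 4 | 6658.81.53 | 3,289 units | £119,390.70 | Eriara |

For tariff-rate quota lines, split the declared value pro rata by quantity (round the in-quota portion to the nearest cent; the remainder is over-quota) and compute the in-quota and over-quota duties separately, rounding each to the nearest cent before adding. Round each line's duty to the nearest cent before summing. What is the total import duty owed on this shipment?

Line 1 (2833.51.25, Bralador, 1,570 m², £209,186.80):
Base rate for 2833.51.25 is £5.69/m².
Duty = 1,570 × £5.69 = £8,933.30.
Line 2 (2101.35.65, Pelay, 1,394 units, £209,964.28):
Base rate for 2101.35.65 is 1.5% + £3.44/unit.
2101.35.65 has an FTA preferential rate, but origin Pelay is not Durar; base rate stands.
Duty = £209,964.28 × 1.5% + 1,394 × £3.44 = £7,944.82.
Line 3 (4715.45.62, Durar, 1,467 kg, £286,020.99):
Base rate for 4715.45.62 is £5.16/kg.
Origin Durar is the FTA partner but 4715.45.62 is not on the preference list; base rate stands.
The additional-duty order on 4715.45.62 targets Bralador, not Durar; it does not apply.
Duty = 1,467 × £5.16 = £7,569.72.
Line 4 (6658.81.53, Eriara, 3,289 units, £119,390.70):
Code 6658.81.53 is under a tariff-rate quota (threshold 1,437 units). In-quota: 1,437 units at 4.5%; over-quota: 1,852 units at 11%.
Pro-rata value split: in-quota = £119,390.70 × 1,437/3,289 = £52,163.10; over-quota = £119,390.70 − £52,163.10 = £67,227.60.
In-quota duty = £52,163.10 × 4.5% = £2,347.34. Over-quota duty = £67,227.60 × 11% = £7,395.04.
Line duty = £2,347.34 + £7,395.04 = £9,742.38.
Total = £8,933.30 + £7,944.82 + £7,569.72 + £9,742.38 = £34,190.22.

£34,190.22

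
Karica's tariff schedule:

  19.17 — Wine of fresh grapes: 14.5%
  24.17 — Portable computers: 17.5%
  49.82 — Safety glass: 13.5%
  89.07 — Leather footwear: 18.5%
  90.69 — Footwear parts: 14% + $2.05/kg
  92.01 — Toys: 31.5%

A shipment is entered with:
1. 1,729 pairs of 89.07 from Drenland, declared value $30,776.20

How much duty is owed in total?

Line 1 (89.07, Drenland, 1,729 pairs, $30,776.20):
Base rate for 89.07 is 18.5%.
Duty = $30,776.20 × 18.5% = $5,693.60.

$5,693.60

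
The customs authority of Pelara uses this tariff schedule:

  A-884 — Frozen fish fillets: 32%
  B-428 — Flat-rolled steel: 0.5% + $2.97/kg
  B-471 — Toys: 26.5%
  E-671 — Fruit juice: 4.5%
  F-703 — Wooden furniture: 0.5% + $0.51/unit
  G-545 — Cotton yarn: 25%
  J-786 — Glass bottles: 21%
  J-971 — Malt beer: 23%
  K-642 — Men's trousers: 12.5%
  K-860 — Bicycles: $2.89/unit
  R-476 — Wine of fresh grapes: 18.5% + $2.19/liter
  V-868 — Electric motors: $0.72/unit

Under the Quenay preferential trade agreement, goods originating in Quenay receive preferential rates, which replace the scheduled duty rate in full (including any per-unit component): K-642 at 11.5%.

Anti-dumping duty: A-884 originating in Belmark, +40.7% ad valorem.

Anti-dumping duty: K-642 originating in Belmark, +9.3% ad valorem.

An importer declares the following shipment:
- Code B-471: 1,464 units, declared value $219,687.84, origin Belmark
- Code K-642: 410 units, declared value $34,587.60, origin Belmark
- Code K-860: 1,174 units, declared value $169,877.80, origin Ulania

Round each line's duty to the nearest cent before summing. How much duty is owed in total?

$69,150.24

Line 1 (B-471, Belmark, 1,464 units, $219,687.84):
Base rate for B-471 is 26.5%.
Duty = $219,687.84 × 26.5% = $58,217.28.
Line 2 (K-642, Belmark, 410 units, $34,587.60):
Base rate for K-642 is 12.5%.
K-642 has an FTA preferential rate, but origin Belmark is not Quenay; base rate stands.
Additional duty on K-642 from Belmark: +9.3%. Applied ad valorem rate: 12.5% + 9.3% = 21.8%.
Duty = $34,587.60 × 21.8% = $7,540.10.
Line 3 (K-860, Ulania, 1,174 units, $169,877.80):
Base rate for K-860 is $2.89/unit.
Duty = 1,174 × $2.89 = $3,392.86.
Total = $58,217.28 + $7,540.10 + $3,392.86 = $69,150.24.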